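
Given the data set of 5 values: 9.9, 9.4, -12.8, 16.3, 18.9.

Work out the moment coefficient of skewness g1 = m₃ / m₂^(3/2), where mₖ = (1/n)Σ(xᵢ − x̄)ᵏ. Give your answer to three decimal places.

x̄ = (9.9 + 9.4 - 12.8 + 16.3 + 18.9) / 5 = 8.3400
deviations (xᵢ − x̄): 1.5600, 1.0600, -21.1400, 7.9600, 10.5600
Σ(xᵢ − x̄)² = 625.3320 ⇒ m₂ = 625.3320/5 = 125.06640
Σ(xᵢ − x̄)³ = -7760.5282 ⇒ m₃ = -7760.5282/5 = -1552.10563
m₂^(3/2) = 125.06640^(1.5) = 1398.65620
g1 = m₃ / m₂^(3/2) = -1552.10563 / 1398.65620 ≈ -1.110

-1.110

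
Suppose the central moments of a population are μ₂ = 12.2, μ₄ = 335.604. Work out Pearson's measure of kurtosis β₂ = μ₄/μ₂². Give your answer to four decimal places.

2.2548

μ₂² = 12.2² = 148.84000
μ₄/μ₂² = 335.604 / 148.84000 = 2.25480
β₂ ≈ 2.2548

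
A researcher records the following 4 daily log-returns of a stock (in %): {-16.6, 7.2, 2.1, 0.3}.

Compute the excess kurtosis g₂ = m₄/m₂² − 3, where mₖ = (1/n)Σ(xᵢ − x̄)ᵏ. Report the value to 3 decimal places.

-0.836

x̄ = -1.7500
Σ(xᵢ − x̄)² = 319.6500 ⇒ m₂ = 79.91250
Σ(xᵢ − x̄)⁴ = 55283.9510 ⇒ m₄ = 13820.98776
m₂² = 6386.00766
g₂ = m₄/m₂² − 3 = 2.16426 − 3 ≈ -0.836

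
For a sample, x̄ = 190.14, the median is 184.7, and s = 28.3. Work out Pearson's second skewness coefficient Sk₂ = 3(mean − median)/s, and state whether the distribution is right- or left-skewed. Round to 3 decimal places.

Sk₂ = 3(190.14 − 184.7) / 28.3 = 3 × 5.4400 / 28.3
    = 16.3200 / 28.3 ≈ 0.577
Sk₂ > 0 ⇒ mean > median ⇒ right-skewed (positive skew).

0.577, right-skewed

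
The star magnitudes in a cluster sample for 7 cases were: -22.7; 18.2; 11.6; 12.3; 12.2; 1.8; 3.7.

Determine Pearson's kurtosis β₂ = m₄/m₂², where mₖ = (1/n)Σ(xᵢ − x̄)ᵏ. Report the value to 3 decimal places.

x̄ = 5.3000
Σ(xᵢ − x̄)² = 1101.5200 ⇒ m₂ = 157.36000
Σ(xᵢ − x̄)⁴ = 648747.9124 ⇒ m₄ = 92678.27320
m₂² = 24762.16960
β₂ = m₄/m₂² = 92678.27320 / 24762.16960 ≈ 3.743

3.743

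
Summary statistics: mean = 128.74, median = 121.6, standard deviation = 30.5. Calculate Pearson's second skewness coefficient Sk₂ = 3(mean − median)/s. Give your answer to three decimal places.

0.702

Sk₂ = 3(128.74 − 121.6) / 30.5 = 3 × 7.1400 / 30.5
    = 21.4200 / 30.5 ≈ 0.702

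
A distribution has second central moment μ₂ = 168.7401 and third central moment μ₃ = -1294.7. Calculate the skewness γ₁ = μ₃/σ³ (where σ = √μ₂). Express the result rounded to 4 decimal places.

σ = √μ₂ = √168.7401 = 12.99000
σ³ = μ₂^(3/2) = 2191.93390
γ₁ = μ₃/σ³ = -1294.7 / 2191.93390 ≈ -0.5907

-0.5907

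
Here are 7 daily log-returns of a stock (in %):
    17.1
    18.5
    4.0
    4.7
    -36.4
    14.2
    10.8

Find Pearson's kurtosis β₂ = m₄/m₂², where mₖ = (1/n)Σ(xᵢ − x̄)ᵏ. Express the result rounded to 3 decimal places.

4.380

x̄ = 4.7000
Σ(xᵢ − x̄)² = 2161.3600 ⇒ m₂ = 308.76571
Σ(xᵢ − x̄)⁴ = 2922869.8420 ⇒ m₄ = 417552.83457
m₂² = 95336.26632
β₂ = m₄/m₂² = 417552.83457 / 95336.26632 ≈ 4.380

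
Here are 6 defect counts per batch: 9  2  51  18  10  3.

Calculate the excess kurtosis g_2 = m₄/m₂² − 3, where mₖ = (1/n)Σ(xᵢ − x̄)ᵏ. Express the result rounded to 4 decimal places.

0.5151

x̄ = 15.5000
Σ(xᵢ − x̄)² = 1677.5000 ⇒ m₂ = 279.58333
Σ(xᵢ − x̄)⁴ = 1648598.3750 ⇒ m₄ = 274766.39583
m₂² = 78166.84028
g_2 = m₄/m₂² − 3 = 3.51513 − 3 ≈ 0.5151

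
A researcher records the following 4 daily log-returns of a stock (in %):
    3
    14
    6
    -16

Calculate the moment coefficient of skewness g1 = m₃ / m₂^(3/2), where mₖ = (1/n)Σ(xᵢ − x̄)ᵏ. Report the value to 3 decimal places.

-0.689

x̄ = (3 + 14 + 6 - 16) / 4 = 1.7500
deviations (xᵢ − x̄): 1.2500, 12.2500, 4.2500, -17.7500
Σ(xᵢ − x̄)² = 484.7500 ⇒ m₂ = 484.7500/4 = 121.18750
Σ(xᵢ − x̄)³ = -3675.3750 ⇒ m₃ = -3675.3750/4 = -918.84375
m₂^(3/2) = 121.18750^(1.5) = 1334.09495
g1 = m₃ / m₂^(3/2) = -918.84375 / 1334.09495 ≈ -0.689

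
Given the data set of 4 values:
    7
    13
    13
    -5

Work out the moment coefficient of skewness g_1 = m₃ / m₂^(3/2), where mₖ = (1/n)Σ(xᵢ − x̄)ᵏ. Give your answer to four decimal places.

x̄ = (7 + 13 + 13 - 5) / 4 = 7.0000
deviations (xᵢ − x̄): 0.0000, 6.0000, 6.0000, -12.0000
Σ(xᵢ − x̄)² = 216.0000 ⇒ m₂ = 216.0000/4 = 54.00000
Σ(xᵢ − x̄)³ = -1296.0000 ⇒ m₃ = -1296.0000/4 = -324.00000
m₂^(3/2) = 54.00000^(1.5) = 396.81734
g_1 = m₃ / m₂^(3/2) = -324.00000 / 396.81734 ≈ -0.8165

-0.8165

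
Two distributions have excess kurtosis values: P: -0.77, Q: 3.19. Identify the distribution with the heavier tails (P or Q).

Higher excess kurtosis ⇒ heavier tails relative to the normal distribution.
-0.77 vs 3.19: the larger is 3.19, so Q has heavier tails. (Q is leptokurtic — heavier-than-normal tails; the other is platykurtic.)

Q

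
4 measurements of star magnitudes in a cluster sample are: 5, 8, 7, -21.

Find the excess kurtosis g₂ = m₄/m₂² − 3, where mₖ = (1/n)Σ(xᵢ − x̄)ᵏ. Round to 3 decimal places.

-0.689

x̄ = -0.2500
Σ(xᵢ − x̄)² = 578.7500 ⇒ m₂ = 144.68750
Σ(xᵢ − x̄)⁴ = 193539.0781 ⇒ m₄ = 48384.76953
m₂² = 20934.47266
g₂ = m₄/m₂² − 3 = 2.31125 − 3 ≈ -0.689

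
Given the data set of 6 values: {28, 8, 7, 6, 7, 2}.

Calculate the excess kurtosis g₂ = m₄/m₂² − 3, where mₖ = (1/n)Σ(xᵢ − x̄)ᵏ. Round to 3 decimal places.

0.871

x̄ = 9.6667
Σ(xᵢ − x̄)² = 425.3333 ⇒ m₂ = 70.88889
Σ(xᵢ − x̄)⁴ = 116715.1111 ⇒ m₄ = 19452.51852
m₂² = 5025.23457
g₂ = m₄/m₂² − 3 = 3.87097 − 3 ≈ 0.871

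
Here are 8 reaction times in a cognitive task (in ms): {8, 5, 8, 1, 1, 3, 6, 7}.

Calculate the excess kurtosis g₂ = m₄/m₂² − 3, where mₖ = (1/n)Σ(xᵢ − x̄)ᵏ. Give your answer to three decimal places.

x̄ = 4.8750
Σ(xᵢ − x̄)² = 58.8750 ⇒ m₂ = 7.35938
Σ(xᵢ − x̄)⁴ = 676.0254 ⇒ m₄ = 84.50317
m₂² = 54.16040
g₂ = m₄/m₂² − 3 = 1.56024 − 3 ≈ -1.440

-1.440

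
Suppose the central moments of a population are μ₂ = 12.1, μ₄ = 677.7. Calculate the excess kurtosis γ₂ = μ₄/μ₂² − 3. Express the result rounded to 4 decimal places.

μ₂² = 12.1² = 146.41000
μ₄/μ₂² = 677.7 / 146.41000 = 4.62878
γ₂ = 4.62878 − 3 ≈ 1.6288

1.6288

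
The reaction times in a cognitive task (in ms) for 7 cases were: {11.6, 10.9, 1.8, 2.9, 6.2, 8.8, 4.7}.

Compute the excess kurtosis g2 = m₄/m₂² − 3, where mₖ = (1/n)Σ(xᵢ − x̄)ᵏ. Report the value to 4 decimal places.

x̄ = 6.7000
Σ(xᵢ − x̄)² = 88.7600 ⇒ m₂ = 12.68000
Σ(xᵢ − x̄)⁴ = 1708.1540 ⇒ m₄ = 244.02200
m₂² = 160.78240
g2 = m₄/m₂² − 3 = 1.51772 − 3 ≈ -1.4823

-1.4823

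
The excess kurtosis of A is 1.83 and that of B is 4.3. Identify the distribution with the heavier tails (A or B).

B

Higher excess kurtosis ⇒ heavier tails relative to the normal distribution.
1.83 vs 4.3: the larger is 4.3, so B has heavier tails.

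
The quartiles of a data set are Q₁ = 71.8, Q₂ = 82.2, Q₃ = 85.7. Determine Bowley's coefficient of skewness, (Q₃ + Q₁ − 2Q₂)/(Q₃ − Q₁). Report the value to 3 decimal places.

numerator: Q₃ + Q₁ − 2Q₂ = 85.7 + 71.8 − 2×82.2 = -6.9000
denominator: Q₃ − Q₁ = 85.7 − 71.8 = 13.9000
Bowley skewness = -6.9000 / 13.9000 ≈ -0.496

-0.496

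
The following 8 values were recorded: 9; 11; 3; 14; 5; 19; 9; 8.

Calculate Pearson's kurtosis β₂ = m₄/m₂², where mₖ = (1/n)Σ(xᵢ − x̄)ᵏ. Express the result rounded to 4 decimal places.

2.6013

x̄ = 9.7500
Σ(xᵢ − x̄)² = 177.5000 ⇒ m₂ = 22.18750
Σ(xᵢ − x̄)⁴ = 10244.6563 ⇒ m₄ = 1280.58203
m₂² = 492.28516
β₂ = m₄/m₂² = 1280.58203 / 492.28516 ≈ 2.6013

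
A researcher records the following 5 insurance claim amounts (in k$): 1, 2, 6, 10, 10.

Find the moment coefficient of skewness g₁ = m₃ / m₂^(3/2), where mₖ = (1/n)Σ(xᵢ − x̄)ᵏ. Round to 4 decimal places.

x̄ = (1 + 2 + 6 + 10 + 10) / 5 = 5.8000
deviations (xᵢ − x̄): -4.8000, -3.8000, 0.2000, 4.2000, 4.2000
Σ(xᵢ − x̄)² = 72.8000 ⇒ m₂ = 72.8000/5 = 14.56000
Σ(xᵢ − x̄)³ = -17.2800 ⇒ m₃ = -17.2800/5 = -3.45600
m₂^(3/2) = 14.56000^(1.5) = 55.55742
g₁ = m₃ / m₂^(3/2) = -3.45600 / 55.55742 ≈ -0.0622

-0.0622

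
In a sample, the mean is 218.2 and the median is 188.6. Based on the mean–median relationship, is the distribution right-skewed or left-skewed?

right-skewed

mean − median = 218.2 − 188.6 = 29.6
mean > median ⇒ the longer tail is on the right ⇒ right-skewed (positively skewed).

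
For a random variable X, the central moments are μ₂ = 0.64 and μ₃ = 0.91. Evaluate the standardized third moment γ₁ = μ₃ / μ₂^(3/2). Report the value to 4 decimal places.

1.7773

σ = √μ₂ = √0.64 = 0.80000
σ³ = μ₂^(3/2) = 0.51200
γ₁ = μ₃/σ³ = 0.91 / 0.51200 ≈ 1.7773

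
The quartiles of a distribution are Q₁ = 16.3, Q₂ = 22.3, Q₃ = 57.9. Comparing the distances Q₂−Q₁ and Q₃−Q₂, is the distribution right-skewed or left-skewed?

Q₂ − Q₁ = 6.0;  Q₃ − Q₂ = 35.6
Q₃ − Q₂ > Q₂ − Q₁ ⇒ the upper half is more spread out ⇒ right-skewed.

right-skewed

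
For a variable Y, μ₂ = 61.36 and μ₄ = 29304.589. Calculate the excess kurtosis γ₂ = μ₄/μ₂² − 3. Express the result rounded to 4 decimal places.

4.7833

μ₂² = 61.36² = 3765.04960
μ₄/μ₂² = 29304.589 / 3765.04960 = 7.78332
γ₂ = 7.78332 − 3 ≈ 4.7833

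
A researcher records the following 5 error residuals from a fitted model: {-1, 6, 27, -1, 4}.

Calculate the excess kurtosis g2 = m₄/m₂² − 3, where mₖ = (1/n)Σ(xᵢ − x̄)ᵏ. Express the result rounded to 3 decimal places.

x̄ = 7.0000
Σ(xᵢ − x̄)² = 538.0000 ⇒ m₂ = 107.60000
Σ(xᵢ − x̄)⁴ = 168274.0000 ⇒ m₄ = 33654.80000
m₂² = 11577.76000
g2 = m₄/m₂² − 3 = 2.90685 − 3 ≈ -0.093

-0.093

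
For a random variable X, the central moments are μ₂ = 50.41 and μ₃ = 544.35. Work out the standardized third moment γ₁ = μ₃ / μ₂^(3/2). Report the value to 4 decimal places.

σ = √μ₂ = √50.41 = 7.10000
σ³ = μ₂^(3/2) = 357.91100
γ₁ = μ₃/σ³ = 544.35 / 357.91100 ≈ 1.5209

1.5209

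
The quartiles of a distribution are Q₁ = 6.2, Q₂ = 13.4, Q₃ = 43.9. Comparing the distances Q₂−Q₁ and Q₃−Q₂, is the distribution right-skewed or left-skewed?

right-skewed

Q₂ − Q₁ = 7.2;  Q₃ − Q₂ = 30.5
Q₃ − Q₂ > Q₂ − Q₁ ⇒ the upper half is more spread out ⇒ right-skewed.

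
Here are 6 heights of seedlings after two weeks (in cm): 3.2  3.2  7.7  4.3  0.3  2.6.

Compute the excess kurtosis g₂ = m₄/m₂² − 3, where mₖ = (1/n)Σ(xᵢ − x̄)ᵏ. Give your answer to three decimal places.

x̄ = 3.5500
Σ(xᵢ − x̄)² = 29.4950 ⇒ m₂ = 4.91583
Σ(xᵢ − x̄)⁴ = 409.3418 ⇒ m₄ = 68.22364
m₂² = 24.16542
g₂ = m₄/m₂² − 3 = 2.82319 − 3 ≈ -0.177

-0.177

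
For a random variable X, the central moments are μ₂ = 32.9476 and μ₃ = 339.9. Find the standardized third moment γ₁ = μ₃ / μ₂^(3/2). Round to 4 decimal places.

σ = √μ₂ = √32.9476 = 5.74000
σ³ = μ₂^(3/2) = 189.11922
γ₁ = μ₃/σ³ = 339.9 / 189.11922 ≈ 1.7973

1.7973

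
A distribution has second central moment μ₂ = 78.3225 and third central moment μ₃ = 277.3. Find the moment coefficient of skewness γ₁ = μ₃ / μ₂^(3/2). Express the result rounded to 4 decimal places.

0.4001

σ = √μ₂ = √78.3225 = 8.85000
σ³ = μ₂^(3/2) = 693.15413
γ₁ = μ₃/σ³ = 277.3 / 693.15413 ≈ 0.4001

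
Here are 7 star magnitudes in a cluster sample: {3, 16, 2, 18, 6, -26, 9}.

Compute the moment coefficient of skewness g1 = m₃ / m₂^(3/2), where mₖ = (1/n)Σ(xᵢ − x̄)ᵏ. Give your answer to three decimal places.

-1.304

x̄ = (3 + 16 + 2 + 18 + 6 - 26 + 9) / 7 = 4.0000
deviations (xᵢ − x̄): -1.0000, 12.0000, -2.0000, 14.0000, 2.0000, -30.0000, 5.0000
Σ(xᵢ − x̄)² = 1274.0000 ⇒ m₂ = 1274.0000/7 = 182.00000
Σ(xᵢ − x̄)³ = -22404.0000 ⇒ m₃ = -22404.0000/7 = -3200.57143
m₂^(3/2) = 182.00000^(1.5) = 2455.31424
g1 = m₃ / m₂^(3/2) = -3200.57143 / 2455.31424 ≈ -1.304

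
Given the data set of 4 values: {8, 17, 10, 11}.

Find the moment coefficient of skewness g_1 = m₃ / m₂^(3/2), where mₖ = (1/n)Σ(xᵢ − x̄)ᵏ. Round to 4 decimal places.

0.7950

x̄ = (8 + 17 + 10 + 11) / 4 = 11.5000
deviations (xᵢ − x̄): -3.5000, 5.5000, -1.5000, -0.5000
Σ(xᵢ − x̄)² = 45.0000 ⇒ m₂ = 45.0000/4 = 11.25000
Σ(xᵢ − x̄)³ = 120.0000 ⇒ m₃ = 120.0000/4 = 30.00000
m₂^(3/2) = 11.25000^(1.5) = 37.73365
g_1 = m₃ / m₂^(3/2) = 30.00000 / 37.73365 ≈ 0.7950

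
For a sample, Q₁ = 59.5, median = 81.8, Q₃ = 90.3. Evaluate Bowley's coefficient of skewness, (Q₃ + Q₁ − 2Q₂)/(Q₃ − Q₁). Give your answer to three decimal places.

numerator: Q₃ + Q₁ − 2Q₂ = 90.3 + 59.5 − 2×81.8 = -13.8000
denominator: Q₃ − Q₁ = 90.3 − 59.5 = 30.8000
Bowley skewness = -13.8000 / 30.8000 ≈ -0.448

-0.448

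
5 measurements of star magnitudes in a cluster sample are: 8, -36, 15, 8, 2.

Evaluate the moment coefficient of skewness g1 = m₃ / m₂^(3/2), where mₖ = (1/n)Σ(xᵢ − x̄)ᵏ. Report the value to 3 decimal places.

x̄ = (8 - 36 + 15 + 8 + 2) / 5 = -0.6000
deviations (xᵢ − x̄): 8.6000, -35.4000, 15.6000, 8.6000, 2.6000
Σ(xᵢ − x̄)² = 1651.2000 ⇒ m₂ = 1651.2000/5 = 330.24000
Σ(xᵢ − x̄)³ = -39275.7600 ⇒ m₃ = -39275.7600/5 = -7855.15200
m₂^(3/2) = 330.24000^(1.5) = 6001.28861
g1 = m₃ / m₂^(3/2) = -7855.15200 / 6001.28861 ≈ -1.309

-1.309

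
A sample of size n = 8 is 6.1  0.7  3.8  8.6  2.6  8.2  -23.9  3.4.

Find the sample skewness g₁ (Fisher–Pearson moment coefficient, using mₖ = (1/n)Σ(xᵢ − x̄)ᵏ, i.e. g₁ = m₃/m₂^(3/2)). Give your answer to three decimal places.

-1.965

x̄ = (6.1 + 0.7 + 3.8 + 8.6 + 2.6 + 8.2 - 23.9 + 3.4) / 8 = 1.1875
deviations (xᵢ − x̄): 4.9125, -0.4875, 2.6125, 7.4125, 1.4125, 7.0125, -25.0875, 2.2125
Σ(xᵢ − x̄)² = 771.5888 ⇒ m₂ = 771.5888/8 = 96.44859
Σ(xᵢ − x̄)³ = -14887.6004 ⇒ m₃ = -14887.6004/8 = -1860.95005
m₂^(3/2) = 96.44859^(1.5) = 947.20471
g₁ = m₃ / m₂^(3/2) = -1860.95005 / 947.20471 ≈ -1.965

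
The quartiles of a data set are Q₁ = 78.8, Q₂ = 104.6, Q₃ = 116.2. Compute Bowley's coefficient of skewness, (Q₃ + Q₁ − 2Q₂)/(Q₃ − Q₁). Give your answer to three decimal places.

-0.380

numerator: Q₃ + Q₁ − 2Q₂ = 116.2 + 78.8 − 2×104.6 = -14.2000
denominator: Q₃ − Q₁ = 116.2 − 78.8 = 37.4000
Bowley skewness = -14.2000 / 37.4000 ≈ -0.380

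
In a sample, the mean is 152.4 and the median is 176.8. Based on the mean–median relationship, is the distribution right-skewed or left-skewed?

mean − median = 152.4 − 176.8 = -24.4
mean < median ⇒ the longer tail is on the left ⇒ left-skewed (negatively skewed).

left-skewed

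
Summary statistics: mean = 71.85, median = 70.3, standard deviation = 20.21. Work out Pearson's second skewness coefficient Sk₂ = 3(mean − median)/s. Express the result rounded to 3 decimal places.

0.230

Sk₂ = 3(71.85 − 70.3) / 20.21 = 3 × 1.5500 / 20.21
    = 4.6500 / 20.21 ≈ 0.230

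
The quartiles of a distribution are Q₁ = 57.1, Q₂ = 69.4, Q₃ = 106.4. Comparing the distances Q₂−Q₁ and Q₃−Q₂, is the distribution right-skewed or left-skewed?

right-skewed

Q₂ − Q₁ = 12.3;  Q₃ − Q₂ = 37.0
Q₃ − Q₂ > Q₂ − Q₁ ⇒ the upper half is more spread out ⇒ right-skewed.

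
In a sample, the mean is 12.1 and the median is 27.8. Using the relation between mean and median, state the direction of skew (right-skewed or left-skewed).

mean − median = 12.1 − 27.8 = -15.7
mean < median ⇒ the longer tail is on the left ⇒ left-skewed (negatively skewed).

left-skewed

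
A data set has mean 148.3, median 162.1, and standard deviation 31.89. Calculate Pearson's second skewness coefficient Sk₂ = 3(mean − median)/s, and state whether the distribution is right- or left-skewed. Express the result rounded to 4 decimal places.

Sk₂ = 3(148.3 − 162.1) / 31.89 = 3 × -13.8000 / 31.89
    = -41.4000 / 31.89 ≈ -1.2982
Sk₂ < 0 ⇒ mean < median ⇒ left-skewed (negative skew).

-1.2982, left-skewed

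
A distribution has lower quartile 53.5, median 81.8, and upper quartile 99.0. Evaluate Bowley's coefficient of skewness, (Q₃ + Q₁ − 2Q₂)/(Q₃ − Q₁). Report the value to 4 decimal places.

-0.2440

numerator: Q₃ + Q₁ − 2Q₂ = 99.0 + 53.5 − 2×81.8 = -11.1000
denominator: Q₃ − Q₁ = 99.0 − 53.5 = 45.5000
Bowley skewness = -11.1000 / 45.5000 ≈ -0.2440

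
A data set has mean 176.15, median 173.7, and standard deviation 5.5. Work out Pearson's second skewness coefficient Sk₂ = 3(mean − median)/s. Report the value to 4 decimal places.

Sk₂ = 3(176.15 − 173.7) / 5.5 = 3 × 2.4500 / 5.5
    = 7.3500 / 5.5 ≈ 1.3364

1.3364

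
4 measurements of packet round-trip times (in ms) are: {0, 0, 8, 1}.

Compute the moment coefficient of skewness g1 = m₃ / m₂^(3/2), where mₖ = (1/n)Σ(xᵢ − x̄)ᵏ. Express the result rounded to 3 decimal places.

1.105

x̄ = (0 + 0 + 8 + 1) / 4 = 2.2500
deviations (xᵢ − x̄): -2.2500, -2.2500, 5.7500, -1.2500
Σ(xᵢ − x̄)² = 44.7500 ⇒ m₂ = 44.7500/4 = 11.18750
Σ(xᵢ − x̄)³ = 165.3750 ⇒ m₃ = 165.3750/4 = 41.34375
m₂^(3/2) = 11.18750^(1.5) = 37.41964
g1 = m₃ / m₂^(3/2) = 41.34375 / 37.41964 ≈ 1.105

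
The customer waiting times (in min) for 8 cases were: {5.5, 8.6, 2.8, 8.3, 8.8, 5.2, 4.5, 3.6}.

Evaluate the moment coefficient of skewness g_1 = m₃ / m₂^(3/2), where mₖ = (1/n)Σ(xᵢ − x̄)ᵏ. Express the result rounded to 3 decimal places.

x̄ = (5.5 + 8.6 + 2.8 + 8.3 + 8.8 + 5.2 + 4.5 + 3.6) / 8 = 5.9125
deviations (xᵢ − x̄): -0.4125, 2.6875, -3.1125, 2.3875, 2.8875, -0.7125, -1.4125, -2.3125
Σ(xᵢ − x̄)² = 38.9688 ⇒ m₂ = 38.9688/8 = 4.87109
Σ(xᵢ − x̄)³ = 11.3257 ⇒ m₃ = 11.3257/8 = 1.41571
m₂^(3/2) = 4.87109^(1.5) = 10.75077
g_1 = m₃ / m₂^(3/2) = 1.41571 / 10.75077 ≈ 0.132

0.132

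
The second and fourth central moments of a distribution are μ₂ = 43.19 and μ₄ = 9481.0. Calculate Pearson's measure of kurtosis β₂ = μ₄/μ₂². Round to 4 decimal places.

μ₂² = 43.19² = 1865.37610
μ₄/μ₂² = 9481.0 / 1865.37610 = 5.08262
β₂ ≈ 5.0826

5.0826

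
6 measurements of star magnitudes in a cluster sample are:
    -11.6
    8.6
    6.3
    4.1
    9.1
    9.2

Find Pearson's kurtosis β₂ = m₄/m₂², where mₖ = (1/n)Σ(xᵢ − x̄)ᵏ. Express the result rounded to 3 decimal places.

x̄ = 4.2833
Σ(xᵢ − x̄)² = 322.3883 ⇒ m₂ = 53.73139
Σ(xᵢ − x̄)⁴ = 65131.7075 ⇒ m₄ = 10855.28459
m₂² = 2887.06215
β₂ = m₄/m₂² = 10855.28459 / 2887.06215 ≈ 3.760

3.760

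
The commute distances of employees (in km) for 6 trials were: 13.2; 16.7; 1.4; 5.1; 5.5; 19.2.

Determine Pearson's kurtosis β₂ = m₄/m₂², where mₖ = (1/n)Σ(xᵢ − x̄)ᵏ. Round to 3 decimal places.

1.408

x̄ = 10.1833
Σ(xᵢ − x̄)² = 257.7883 ⇒ m₂ = 42.96472
Σ(xᵢ − x̄)⁴ = 15596.4459 ⇒ m₄ = 2599.40765
m₂² = 1845.96736
β₂ = m₄/m₂² = 2599.40765 / 1845.96736 ≈ 1.408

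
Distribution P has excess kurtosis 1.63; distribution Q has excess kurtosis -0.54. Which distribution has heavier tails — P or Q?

Higher excess kurtosis ⇒ heavier tails relative to the normal distribution.
1.63 vs -0.54: the larger is 1.63, so P has heavier tails. (P is leptokurtic — heavier-than-normal tails; the other is platykurtic.)

P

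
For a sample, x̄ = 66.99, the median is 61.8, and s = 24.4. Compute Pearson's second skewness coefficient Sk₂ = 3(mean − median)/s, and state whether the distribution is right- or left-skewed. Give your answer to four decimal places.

0.6381, right-skewed

Sk₂ = 3(66.99 − 61.8) / 24.4 = 3 × 5.1900 / 24.4
    = 15.5700 / 24.4 ≈ 0.6381
Sk₂ > 0 ⇒ mean > median ⇒ right-skewed (positive skew).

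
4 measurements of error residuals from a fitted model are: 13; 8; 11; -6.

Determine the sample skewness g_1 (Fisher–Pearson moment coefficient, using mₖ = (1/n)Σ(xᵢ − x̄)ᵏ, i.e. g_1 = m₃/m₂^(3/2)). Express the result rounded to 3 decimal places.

x̄ = (13 + 8 + 11 - 6) / 4 = 6.5000
deviations (xᵢ − x̄): 6.5000, 1.5000, 4.5000, -12.5000
Σ(xᵢ − x̄)² = 221.0000 ⇒ m₂ = 221.0000/4 = 55.25000
Σ(xᵢ − x̄)³ = -1584.0000 ⇒ m₃ = -1584.0000/4 = -396.00000
m₂^(3/2) = 55.25000^(1.5) = 410.67515
g_1 = m₃ / m₂^(3/2) = -396.00000 / 410.67515 ≈ -0.964

-0.964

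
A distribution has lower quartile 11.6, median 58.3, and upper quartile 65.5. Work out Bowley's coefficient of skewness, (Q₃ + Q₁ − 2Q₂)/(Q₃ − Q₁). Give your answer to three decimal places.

-0.733

numerator: Q₃ + Q₁ − 2Q₂ = 65.5 + 11.6 − 2×58.3 = -39.5000
denominator: Q₃ − Q₁ = 65.5 − 11.6 = 53.9000
Bowley skewness = -39.5000 / 53.9000 ≈ -0.733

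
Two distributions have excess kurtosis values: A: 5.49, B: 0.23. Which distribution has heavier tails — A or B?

A

Higher excess kurtosis ⇒ heavier tails relative to the normal distribution.
5.49 vs 0.23: the larger is 5.49, so A has heavier tails.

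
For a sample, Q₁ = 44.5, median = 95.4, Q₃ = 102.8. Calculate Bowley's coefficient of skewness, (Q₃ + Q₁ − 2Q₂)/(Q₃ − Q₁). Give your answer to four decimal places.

-0.7461

numerator: Q₃ + Q₁ − 2Q₂ = 102.8 + 44.5 − 2×95.4 = -43.5000
denominator: Q₃ − Q₁ = 102.8 − 44.5 = 58.3000
Bowley skewness = -43.5000 / 58.3000 ≈ -0.7461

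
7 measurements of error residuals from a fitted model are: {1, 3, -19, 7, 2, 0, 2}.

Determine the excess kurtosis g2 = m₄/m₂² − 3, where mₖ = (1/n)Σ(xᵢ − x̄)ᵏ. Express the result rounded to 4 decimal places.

1.5916

x̄ = -0.5714
Σ(xᵢ − x̄)² = 425.7143 ⇒ m₂ = 60.81633
Σ(xᵢ − x̄)⁴ = 118879.1487 ⇒ m₄ = 16982.73553
m₂² = 3698.62557
g2 = m₄/m₂² − 3 = 4.59163 − 3 ≈ 1.5916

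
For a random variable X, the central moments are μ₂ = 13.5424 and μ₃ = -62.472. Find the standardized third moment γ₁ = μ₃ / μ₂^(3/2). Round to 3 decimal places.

-1.254

σ = √μ₂ = √13.5424 = 3.68000
σ³ = μ₂^(3/2) = 49.83603
γ₁ = μ₃/σ³ = -62.472 / 49.83603 ≈ -1.254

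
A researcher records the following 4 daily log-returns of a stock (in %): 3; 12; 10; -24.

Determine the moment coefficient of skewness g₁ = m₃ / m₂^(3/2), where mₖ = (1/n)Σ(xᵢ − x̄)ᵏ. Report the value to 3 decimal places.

x̄ = (3 + 12 + 10 - 24) / 4 = 0.2500
deviations (xᵢ − x̄): 2.7500, 11.7500, 9.7500, -24.2500
Σ(xᵢ − x̄)² = 828.7500 ⇒ m₂ = 828.7500/4 = 207.18750
Σ(xᵢ − x̄)³ = -11690.6250 ⇒ m₃ = -11690.6250/4 = -2922.65625
m₂^(3/2) = 207.18750^(1.5) = 2982.25878
g₁ = m₃ / m₂^(3/2) = -2922.65625 / 2982.25878 ≈ -0.980

-0.980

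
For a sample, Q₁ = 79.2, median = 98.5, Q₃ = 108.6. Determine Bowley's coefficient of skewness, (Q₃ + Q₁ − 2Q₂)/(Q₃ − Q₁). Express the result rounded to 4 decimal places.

numerator: Q₃ + Q₁ − 2Q₂ = 108.6 + 79.2 − 2×98.5 = -9.2000
denominator: Q₃ − Q₁ = 108.6 − 79.2 = 29.4000
Bowley skewness = -9.2000 / 29.4000 ≈ -0.3129

-0.3129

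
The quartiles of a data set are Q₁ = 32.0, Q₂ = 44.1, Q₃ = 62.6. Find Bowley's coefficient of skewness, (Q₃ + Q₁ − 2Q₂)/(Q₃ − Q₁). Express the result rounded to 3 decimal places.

0.209

numerator: Q₃ + Q₁ − 2Q₂ = 62.6 + 32.0 − 2×44.1 = 6.4000
denominator: Q₃ − Q₁ = 62.6 − 32.0 = 30.6000
Bowley skewness = 6.4000 / 30.6000 ≈ 0.209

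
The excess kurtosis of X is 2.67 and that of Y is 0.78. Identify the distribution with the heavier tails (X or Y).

Higher excess kurtosis ⇒ heavier tails relative to the normal distribution.
2.67 vs 0.78: the larger is 2.67, so X has heavier tails.

X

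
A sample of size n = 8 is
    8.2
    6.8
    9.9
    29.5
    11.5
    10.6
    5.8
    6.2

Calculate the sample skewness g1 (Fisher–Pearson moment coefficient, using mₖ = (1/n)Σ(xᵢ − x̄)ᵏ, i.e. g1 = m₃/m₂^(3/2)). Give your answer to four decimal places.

x̄ = (8.2 + 6.8 + 9.9 + 29.5 + 11.5 + 10.6 + 5.8 + 6.2) / 8 = 11.0625
deviations (xᵢ − x̄): -2.8625, -4.2625, -1.1625, 18.4375, 0.4375, -0.4625, -5.2625, -4.8625
Σ(xᵢ − x̄)² = 419.3988 ⇒ m₂ = 419.3988/8 = 52.42484
Σ(xᵢ − x̄)³ = 5904.4758 ⇒ m₃ = 5904.4758/8 = 738.05947
m₂^(3/2) = 52.42484^(1.5) = 379.58209
g1 = m₃ / m₂^(3/2) = 738.05947 / 379.58209 ≈ 1.9444

1.9444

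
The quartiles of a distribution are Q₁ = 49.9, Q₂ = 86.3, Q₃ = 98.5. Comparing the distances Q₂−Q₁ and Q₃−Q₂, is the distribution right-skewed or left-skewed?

Q₂ − Q₁ = 36.4;  Q₃ − Q₂ = 12.2
Q₂ − Q₁ > Q₃ − Q₂ ⇒ the lower half is more spread out ⇒ left-skewed.

left-skewed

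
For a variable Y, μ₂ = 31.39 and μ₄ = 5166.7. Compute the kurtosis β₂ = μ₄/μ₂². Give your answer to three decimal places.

μ₂² = 31.39² = 985.33210
μ₄/μ₂² = 5166.7 / 985.33210 = 5.24361
β₂ ≈ 5.244

5.244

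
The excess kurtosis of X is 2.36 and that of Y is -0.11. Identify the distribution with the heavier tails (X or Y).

Higher excess kurtosis ⇒ heavier tails relative to the normal distribution.
2.36 vs -0.11: the larger is 2.36, so X has heavier tails. (X is leptokurtic — heavier-than-normal tails; the other is platykurtic.)

X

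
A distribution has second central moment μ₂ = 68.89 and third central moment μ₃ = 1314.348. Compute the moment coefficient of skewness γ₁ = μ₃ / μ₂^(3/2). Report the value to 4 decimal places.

2.2987

σ = √μ₂ = √68.89 = 8.30000
σ³ = μ₂^(3/2) = 571.78700
γ₁ = μ₃/σ³ = 1314.348 / 571.78700 ≈ 2.2987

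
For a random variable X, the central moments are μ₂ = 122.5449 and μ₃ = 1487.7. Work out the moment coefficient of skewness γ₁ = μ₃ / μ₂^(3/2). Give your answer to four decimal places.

1.0967

σ = √μ₂ = √122.5449 = 11.07000
σ³ = μ₂^(3/2) = 1356.57204
γ₁ = μ₃/σ³ = 1487.7 / 1356.57204 ≈ 1.0967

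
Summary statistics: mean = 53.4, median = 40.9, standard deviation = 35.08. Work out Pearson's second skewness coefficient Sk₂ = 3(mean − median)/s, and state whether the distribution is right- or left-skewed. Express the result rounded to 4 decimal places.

1.0690, right-skewed

Sk₂ = 3(53.4 − 40.9) / 35.08 = 3 × 12.5000 / 35.08
    = 37.5000 / 35.08 ≈ 1.0690
Sk₂ > 0 ⇒ mean > median ⇒ right-skewed (positive skew).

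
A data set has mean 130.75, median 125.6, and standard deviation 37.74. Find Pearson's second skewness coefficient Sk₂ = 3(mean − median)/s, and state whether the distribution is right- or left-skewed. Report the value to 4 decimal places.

0.4094, right-skewed

Sk₂ = 3(130.75 − 125.6) / 37.74 = 3 × 5.1500 / 37.74
    = 15.4500 / 37.74 ≈ 0.4094
Sk₂ > 0 ⇒ mean > median ⇒ right-skewed (positive skew).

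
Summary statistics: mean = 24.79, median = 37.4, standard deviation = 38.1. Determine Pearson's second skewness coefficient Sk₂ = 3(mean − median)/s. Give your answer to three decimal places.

Sk₂ = 3(24.79 − 37.4) / 38.1 = 3 × -12.6100 / 38.1
    = -37.8300 / 38.1 ≈ -0.993

-0.993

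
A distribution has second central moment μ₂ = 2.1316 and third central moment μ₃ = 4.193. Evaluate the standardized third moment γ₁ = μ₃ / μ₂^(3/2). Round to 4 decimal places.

σ = √μ₂ = √2.1316 = 1.46000
σ³ = μ₂^(3/2) = 3.11214
γ₁ = μ₃/σ³ = 4.193 / 3.11214 ≈ 1.3473

1.3473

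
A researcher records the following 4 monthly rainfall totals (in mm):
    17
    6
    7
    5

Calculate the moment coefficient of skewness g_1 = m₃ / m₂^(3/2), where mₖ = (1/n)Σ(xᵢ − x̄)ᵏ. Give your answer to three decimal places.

1.081

x̄ = (17 + 6 + 7 + 5) / 4 = 8.7500
deviations (xᵢ − x̄): 8.2500, -2.7500, -1.7500, -3.7500
Σ(xᵢ − x̄)² = 92.7500 ⇒ m₂ = 92.7500/4 = 23.18750
Σ(xᵢ − x̄)³ = 482.6250 ⇒ m₃ = 482.6250/4 = 120.65625
m₂^(3/2) = 23.18750^(1.5) = 111.65570
g_1 = m₃ / m₂^(3/2) = 120.65625 / 111.65570 ≈ 1.081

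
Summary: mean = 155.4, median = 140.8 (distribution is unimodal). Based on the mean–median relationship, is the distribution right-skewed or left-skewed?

mean − median = 155.4 − 140.8 = 14.6
mean > median ⇒ the longer tail is on the right ⇒ right-skewed (positively skewed).

right-skewed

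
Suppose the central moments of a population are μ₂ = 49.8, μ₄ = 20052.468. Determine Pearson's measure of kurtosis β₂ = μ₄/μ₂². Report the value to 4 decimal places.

8.0855

μ₂² = 49.8² = 2480.04000
μ₄/μ₂² = 20052.468 / 2480.04000 = 8.08554
β₂ ≈ 8.0855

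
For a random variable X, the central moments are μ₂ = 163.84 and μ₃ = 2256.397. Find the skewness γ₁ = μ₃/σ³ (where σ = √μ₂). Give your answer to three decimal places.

σ = √μ₂ = √163.84 = 12.80000
σ³ = μ₂^(3/2) = 2097.15200
γ₁ = μ₃/σ³ = 2256.397 / 2097.15200 ≈ 1.076

1.076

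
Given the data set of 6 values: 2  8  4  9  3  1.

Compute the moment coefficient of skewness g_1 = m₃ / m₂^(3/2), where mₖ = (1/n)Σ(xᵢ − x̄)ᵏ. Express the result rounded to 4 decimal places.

0.4507

x̄ = (2 + 8 + 4 + 9 + 3 + 1) / 6 = 4.5000
deviations (xᵢ − x̄): -2.5000, 3.5000, -0.5000, 4.5000, -1.5000, -3.5000
Σ(xᵢ − x̄)² = 53.5000 ⇒ m₂ = 53.5000/6 = 8.91667
Σ(xᵢ − x̄)³ = 72.0000 ⇒ m₃ = 72.0000/6 = 12.00000
m₂^(3/2) = 8.91667^(1.5) = 26.62587
g_1 = m₃ / m₂^(3/2) = 12.00000 / 26.62587 ≈ 0.4507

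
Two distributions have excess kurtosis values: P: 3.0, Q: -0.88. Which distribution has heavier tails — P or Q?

P

Higher excess kurtosis ⇒ heavier tails relative to the normal distribution.
3.0 vs -0.88: the larger is 3.0, so P has heavier tails. (P is leptokurtic — heavier-than-normal tails; the other is platykurtic.)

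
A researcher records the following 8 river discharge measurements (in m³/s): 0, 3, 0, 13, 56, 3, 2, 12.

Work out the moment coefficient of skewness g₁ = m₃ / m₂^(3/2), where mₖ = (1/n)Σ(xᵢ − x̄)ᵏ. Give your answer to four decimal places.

x̄ = (0 + 3 + 0 + 13 + 56 + 3 + 2 + 12) / 8 = 11.1250
deviations (xᵢ − x̄): -11.1250, -8.1250, -11.1250, 1.8750, 44.8750, -8.1250, -9.1250, 0.8750
Σ(xᵢ − x̄)² = 2480.8750 ⇒ m₂ = 2480.8750/8 = 310.10938
Σ(xᵢ − x̄)³ = 85788.6563 ⇒ m₃ = 85788.6563/8 = 10723.58203
m₂^(3/2) = 310.10938^(1.5) = 5461.00210
g₁ = m₃ / m₂^(3/2) = 10723.58203 / 5461.00210 ≈ 1.9637

1.9637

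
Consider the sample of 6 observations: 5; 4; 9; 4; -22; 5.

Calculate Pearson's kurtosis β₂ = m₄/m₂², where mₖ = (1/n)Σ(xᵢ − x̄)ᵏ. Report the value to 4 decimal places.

x̄ = 0.8333
Σ(xᵢ − x̄)² = 642.8333 ⇒ m₂ = 107.13889
Σ(xᵢ − x̄)⁴ = 277069.4861 ⇒ m₄ = 46178.24769
m₂² = 11478.74151
β₂ = m₄/m₂² = 46178.24769 / 11478.74151 ≈ 4.0229

4.0229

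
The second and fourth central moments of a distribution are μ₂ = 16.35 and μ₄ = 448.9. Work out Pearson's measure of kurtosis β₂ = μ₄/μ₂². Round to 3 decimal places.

μ₂² = 16.35² = 267.32250
μ₄/μ₂² = 448.9 / 267.32250 = 1.67925
β₂ ≈ 1.679

1.679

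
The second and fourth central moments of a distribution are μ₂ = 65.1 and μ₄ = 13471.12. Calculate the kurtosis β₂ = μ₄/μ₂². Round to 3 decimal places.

3.179

μ₂² = 65.1² = 4238.01000
μ₄/μ₂² = 13471.12 / 4238.01000 = 3.17864
β₂ ≈ 3.179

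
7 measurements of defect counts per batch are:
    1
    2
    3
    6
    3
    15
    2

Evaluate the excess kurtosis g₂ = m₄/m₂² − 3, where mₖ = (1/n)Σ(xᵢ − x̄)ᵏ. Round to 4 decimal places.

x̄ = 4.5714
Σ(xᵢ − x̄)² = 141.7143 ⇒ m₂ = 20.24490
Σ(xᵢ − x̄)⁴ = 12094.1691 ⇒ m₄ = 1727.73844
m₂² = 409.85589
g₂ = m₄/m₂² − 3 = 4.21548 − 3 ≈ 1.2155

1.2155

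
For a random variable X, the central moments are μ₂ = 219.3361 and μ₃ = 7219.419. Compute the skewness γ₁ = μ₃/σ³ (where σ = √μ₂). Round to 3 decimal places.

σ = √μ₂ = √219.3361 = 14.81000
σ³ = μ₂^(3/2) = 3248.36764
γ₁ = μ₃/σ³ = 7219.419 / 3248.36764 ≈ 2.222

2.222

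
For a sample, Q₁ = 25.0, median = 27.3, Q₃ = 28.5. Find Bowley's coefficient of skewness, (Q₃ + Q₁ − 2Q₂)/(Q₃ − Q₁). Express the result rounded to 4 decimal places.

numerator: Q₃ + Q₁ − 2Q₂ = 28.5 + 25.0 − 2×27.3 = -1.1000
denominator: Q₃ − Q₁ = 28.5 − 25.0 = 3.5000
Bowley skewness = -1.1000 / 3.5000 ≈ -0.3143

-0.3143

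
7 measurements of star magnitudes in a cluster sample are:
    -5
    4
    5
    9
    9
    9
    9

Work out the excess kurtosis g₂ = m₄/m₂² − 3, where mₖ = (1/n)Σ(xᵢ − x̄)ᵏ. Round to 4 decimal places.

0.6675

x̄ = 5.7143
Σ(xᵢ − x̄)² = 161.4286 ⇒ m₂ = 23.06122
Σ(xᵢ − x̄)⁴ = 13653.2070 ⇒ m₄ = 1950.45814
m₂² = 531.82007
g₂ = m₄/m₂² − 3 = 3.66752 − 3 ≈ 0.6675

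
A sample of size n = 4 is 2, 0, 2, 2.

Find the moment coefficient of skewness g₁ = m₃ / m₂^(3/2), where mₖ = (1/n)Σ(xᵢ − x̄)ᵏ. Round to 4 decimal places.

x̄ = (2 + 0 + 2 + 2) / 4 = 1.5000
deviations (xᵢ − x̄): 0.5000, -1.5000, 0.5000, 0.5000
Σ(xᵢ − x̄)² = 3.0000 ⇒ m₂ = 3.0000/4 = 0.75000
Σ(xᵢ − x̄)³ = -3.0000 ⇒ m₃ = -3.0000/4 = -0.75000
m₂^(3/2) = 0.75000^(1.5) = 0.64952
g₁ = m₃ / m₂^(3/2) = -0.75000 / 0.64952 ≈ -1.1547

-1.1547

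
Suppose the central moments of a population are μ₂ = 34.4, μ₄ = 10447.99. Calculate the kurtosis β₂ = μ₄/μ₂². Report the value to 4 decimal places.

8.8291

μ₂² = 34.4² = 1183.36000
μ₄/μ₂² = 10447.99 / 1183.36000 = 8.82909
β₂ ≈ 8.8291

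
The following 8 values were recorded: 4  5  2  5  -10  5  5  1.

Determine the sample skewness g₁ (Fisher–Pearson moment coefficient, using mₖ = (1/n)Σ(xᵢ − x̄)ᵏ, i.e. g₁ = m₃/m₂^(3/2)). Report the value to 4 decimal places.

x̄ = (4 + 5 + 2 + 5 - 10 + 5 + 5 + 1) / 8 = 2.1250
deviations (xᵢ − x̄): 1.8750, 2.8750, -0.1250, 2.8750, -12.1250, 2.8750, 2.8750, -1.1250
Σ(xᵢ − x̄)² = 184.8750 ⇒ m₂ = 184.8750/8 = 23.10938
Σ(xᵢ − x̄)³ = -1682.3438 ⇒ m₃ = -1682.3438/8 = -210.29297
m₂^(3/2) = 23.10938^(1.5) = 111.09188
g₁ = m₃ / m₂^(3/2) = -210.29297 / 111.09188 ≈ -1.8930

-1.8930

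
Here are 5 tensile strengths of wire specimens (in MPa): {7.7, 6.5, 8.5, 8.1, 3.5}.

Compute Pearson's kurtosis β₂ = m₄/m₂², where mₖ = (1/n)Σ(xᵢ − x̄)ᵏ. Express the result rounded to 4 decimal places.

2.5724

x̄ = 6.8600
Σ(xᵢ − x̄)² = 16.3520 ⇒ m₂ = 3.27040
Σ(xᵢ − x̄)⁴ = 137.5679 ⇒ m₄ = 27.51358
m₂² = 10.69552
β₂ = m₄/m₂² = 27.51358 / 10.69552 ≈ 2.5724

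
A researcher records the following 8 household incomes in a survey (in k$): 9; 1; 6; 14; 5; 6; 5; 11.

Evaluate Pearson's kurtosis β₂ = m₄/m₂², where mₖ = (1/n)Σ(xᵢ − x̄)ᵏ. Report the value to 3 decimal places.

2.378

x̄ = 7.1250
Σ(xᵢ − x̄)² = 114.8750 ⇒ m₂ = 14.35938
Σ(xᵢ − x̄)⁴ = 3923.2754 ⇒ m₄ = 490.40942
m₂² = 206.19165
β₂ = m₄/m₂² = 490.40942 / 206.19165 ≈ 2.378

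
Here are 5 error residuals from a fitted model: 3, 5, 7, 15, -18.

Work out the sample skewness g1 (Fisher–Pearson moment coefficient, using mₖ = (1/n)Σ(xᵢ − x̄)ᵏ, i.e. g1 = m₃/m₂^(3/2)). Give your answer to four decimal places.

-0.9621

x̄ = (3 + 5 + 7 + 15 - 18) / 5 = 2.4000
deviations (xᵢ − x̄): 0.6000, 2.6000, 4.6000, 12.6000, -20.4000
Σ(xᵢ − x̄)² = 603.2000 ⇒ m₂ = 603.2000/5 = 120.64000
Σ(xᵢ − x̄)³ = -6374.1600 ⇒ m₃ = -6374.1600/5 = -1274.83200
m₂^(3/2) = 120.64000^(1.5) = 1325.06442
g1 = m₃ / m₂^(3/2) = -1274.83200 / 1325.06442 ≈ -0.9621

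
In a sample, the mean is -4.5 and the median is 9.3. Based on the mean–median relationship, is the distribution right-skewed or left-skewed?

mean − median = -4.5 − 9.3 = -13.8
mean < median ⇒ the longer tail is on the left ⇒ left-skewed (negatively skewed).

left-skewed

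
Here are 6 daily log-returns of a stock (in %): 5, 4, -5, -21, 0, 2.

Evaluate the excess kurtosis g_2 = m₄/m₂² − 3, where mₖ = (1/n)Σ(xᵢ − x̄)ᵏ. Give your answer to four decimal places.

x̄ = -2.5000
Σ(xᵢ − x̄)² = 473.5000 ⇒ m₂ = 78.91667
Σ(xᵢ − x̄)⁴ = 122572.3750 ⇒ m₄ = 20428.72917
m₂² = 6227.84028
g_2 = m₄/m₂² − 3 = 3.28023 − 3 ≈ 0.2802

0.2802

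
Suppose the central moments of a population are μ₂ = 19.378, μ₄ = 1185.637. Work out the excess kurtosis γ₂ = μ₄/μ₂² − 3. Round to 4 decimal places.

μ₂² = 19.378² = 375.50688
μ₄/μ₂² = 1185.637 / 375.50688 = 3.15743
γ₂ = 3.15743 − 3 ≈ 0.1574

0.1574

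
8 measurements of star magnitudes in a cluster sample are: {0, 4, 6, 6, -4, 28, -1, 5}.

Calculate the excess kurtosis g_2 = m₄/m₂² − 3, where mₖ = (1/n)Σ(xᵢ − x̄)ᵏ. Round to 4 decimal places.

1.7325

x̄ = 5.5000
Σ(xᵢ − x̄)² = 672.0000 ⇒ m₂ = 84.00000
Σ(xᵢ − x̄)⁴ = 267139.5000 ⇒ m₄ = 33392.43750
m₂² = 7056.00000
g_2 = m₄/m₂² − 3 = 4.73249 − 3 ≈ 1.7325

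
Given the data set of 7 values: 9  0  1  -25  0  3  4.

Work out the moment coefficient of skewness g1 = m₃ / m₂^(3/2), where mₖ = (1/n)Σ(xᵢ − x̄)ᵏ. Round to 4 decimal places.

-1.6765

x̄ = (9 + 0 + 1 - 25 + 0 + 3 + 4) / 7 = -1.1429
deviations (xᵢ − x̄): 10.1429, 1.1429, 2.1429, -23.8571, 1.1429, 4.1429, 5.1429
Σ(xᵢ − x̄)² = 722.8571 ⇒ m₂ = 722.8571/7 = 103.26531
Σ(xᵢ − x̄)³ = -12315.1837 ⇒ m₃ = -12315.1837/7 = -1759.31195
m₂^(3/2) = 103.26531^(1.5) = 1049.37728
g1 = m₃ / m₂^(3/2) = -1759.31195 / 1049.37728 ≈ -1.6765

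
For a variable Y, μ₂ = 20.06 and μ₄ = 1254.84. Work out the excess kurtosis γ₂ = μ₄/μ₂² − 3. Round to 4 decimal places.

0.1184

μ₂² = 20.06² = 402.40360
μ₄/μ₂² = 1254.84 / 402.40360 = 3.11836
γ₂ = 3.11836 − 3 ≈ 0.1184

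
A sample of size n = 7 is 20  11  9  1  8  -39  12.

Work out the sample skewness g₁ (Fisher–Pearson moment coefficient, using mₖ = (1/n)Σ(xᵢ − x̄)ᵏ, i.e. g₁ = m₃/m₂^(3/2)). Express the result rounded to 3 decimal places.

-1.685

x̄ = (20 + 11 + 9 + 1 + 8 - 39 + 12) / 7 = 3.1429
deviations (xᵢ − x̄): 16.8571, 7.8571, 5.8571, -2.1429, 4.8571, -42.1429, 8.8571
Σ(xᵢ − x̄)² = 2262.8571 ⇒ m₂ = 2262.8571/7 = 323.26531
Σ(xᵢ − x̄)³ = -68570.8163 ⇒ m₃ = -68570.8163/7 = -9795.83090
m₂^(3/2) = 323.26531^(1.5) = 5812.17451
g₁ = m₃ / m₂^(3/2) = -9795.83090 / 5812.17451 ≈ -1.685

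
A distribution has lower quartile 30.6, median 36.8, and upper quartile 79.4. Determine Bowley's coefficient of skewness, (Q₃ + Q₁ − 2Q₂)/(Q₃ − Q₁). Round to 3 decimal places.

0.746

numerator: Q₃ + Q₁ − 2Q₂ = 79.4 + 30.6 − 2×36.8 = 36.4000
denominator: Q₃ − Q₁ = 79.4 − 30.6 = 48.8000
Bowley skewness = 36.4000 / 48.8000 ≈ 0.746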